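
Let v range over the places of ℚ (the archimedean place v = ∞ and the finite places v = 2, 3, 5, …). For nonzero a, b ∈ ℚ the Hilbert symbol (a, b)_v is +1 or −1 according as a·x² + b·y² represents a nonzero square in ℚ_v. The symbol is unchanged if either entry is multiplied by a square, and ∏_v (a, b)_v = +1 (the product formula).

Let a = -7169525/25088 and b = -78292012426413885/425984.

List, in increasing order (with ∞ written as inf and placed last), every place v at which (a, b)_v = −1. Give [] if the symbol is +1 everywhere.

[5, 13, 31, inf]

(a, b) ≡ (-682, -2210) mod (ℚ^×)²; places V = {2, 3, 5, 7, 11, 13, 17, 29, 31, ∞}.
(a,b)_11: α=1, u≡1; β=4, v≡4 (mod 11); (1|11)=+1, (4|11)=+1; sign (−1)^0·+1^4·+1^1 = +1.
(a,b)_5: α=2, u≡3; β=1, v≡2 (mod 5); (3|5)=-1, (2|5)=-1; sign (−1)^0·-1^1·-1^2 = -1.
(a,b)_3: α=0, u≡2; β=4, v≡1 (mod 3); (2|3)=-1, (1|3)=+1; sign (−1)^0·-1^4·+1^0 = +1.
(a,b)_7: α=-2, u≡1; β=0, v≡1 (mod 7); (1|7)=+1, (1|7)=+1; sign (−1)^0·+1^0·+1^-2 = +1.
(a,b)_17: α=0, u≡16; β=1, v≡5 (mod 17); (16|17)=+1, (5|17)=-1; sign (−1)^0·+1^1·-1^0 = +1.
(a,b)_29: α=2, u≡10; β=2, v≡24 (mod 29); (10|29)=-1, (24|29)=+1; sign (−1)^0·-1^2·+1^2 = +1.
(a,b)_31: α=1, u≡19; β=4, v≡6 (mod 31); (19|31)=+1, (6|31)=-1; sign (−1)^0·+1^4·-1^1 = -1.
(a,b)_∞: sgn(-682)=−, sgn(-2210)=−, so -1.
(a,b)_2: α=-9, β=-15; u≡3, v≡7 (mod 8); ε(u)ε(v)=1·1, αω(v)=-9·0, βω(u)=-15·1; sum ≡ 0  ⇒  +1.
(a,b)_13: α=0, u≡6; β=-1, v≡12 (mod 13); (6|13)=-1, (12|13)=+1; sign (−1)^0·-1^-1·+1^0 = -1.
Ram(-682, -2210) = {5, 13, 31, ∞}; no ℚ_5-point on the conic.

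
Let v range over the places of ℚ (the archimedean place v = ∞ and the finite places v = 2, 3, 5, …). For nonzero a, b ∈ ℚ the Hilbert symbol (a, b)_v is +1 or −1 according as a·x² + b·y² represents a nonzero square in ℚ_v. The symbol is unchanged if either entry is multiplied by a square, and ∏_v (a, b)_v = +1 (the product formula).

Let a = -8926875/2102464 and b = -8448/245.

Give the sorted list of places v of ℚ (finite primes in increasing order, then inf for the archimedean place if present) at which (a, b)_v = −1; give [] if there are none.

[2, 3, 5, 7, 11, inf]

(a, b) ≡ (-273, -165) mod (ℚ^×)²; places V = {2, 3, 5, 7, 11, 13, 19, 23, ∞}.
(a,b)_3: α=3, u≡2; β=1, v≡2 (mod 3); (2|3)=-1, (2|3)=-1; sign (−1)^1·-1^1·-1^3 = -1.
(a,b)_19: α=-2, u≡18; β=0, v≡6 (mod 19); (18|19)=-1, (6|19)=+1; sign (−1)^0·-1^0·+1^-2 = +1.
(a,b)_11: α=0, u≡10; β=1, v≡8 (mod 11); (10|11)=-1, (8|11)=-1; sign (−1)^0·-1^1·-1^0 = -1.
(a,b)_2: α=-6, β=8; u≡7, v≡3 (mod 8); ε(u)ε(v)=1·1, αω(v)=-6·1, βω(u)=8·0; sum ≡ 1  ⇒  -1.
(a,b)_5: α=4, u≡3; β=-1, v≡3 (mod 5); (3|5)=-1, (3|5)=-1; sign (−1)^0·-1^-1·-1^4 = -1.
(a,b)_13: α=-1, u≡7; β=0, v≡12 (mod 13); (7|13)=-1, (12|13)=+1; sign (−1)^0·-1^0·+1^-1 = +1.
(a,b)_∞: sgn(-273)=−, sgn(-165)=−, so -1.
(a,b)_23: α=2, u≡9; β=0, v≡21 (mod 23); (9|23)=+1, (21|23)=-1; sign (−1)^0·+1^0·-1^2 = +1.
(a,b)_7: α=-1, u≡5; β=-2, v≡3 (mod 7); (5|7)=-1, (3|7)=-1; sign (−1)^0·-1^-2·-1^-1 = -1.
Ram(-273, -165) = {2, 3, 5, 7, 11, ∞}; no ℚ_2-point on the conic.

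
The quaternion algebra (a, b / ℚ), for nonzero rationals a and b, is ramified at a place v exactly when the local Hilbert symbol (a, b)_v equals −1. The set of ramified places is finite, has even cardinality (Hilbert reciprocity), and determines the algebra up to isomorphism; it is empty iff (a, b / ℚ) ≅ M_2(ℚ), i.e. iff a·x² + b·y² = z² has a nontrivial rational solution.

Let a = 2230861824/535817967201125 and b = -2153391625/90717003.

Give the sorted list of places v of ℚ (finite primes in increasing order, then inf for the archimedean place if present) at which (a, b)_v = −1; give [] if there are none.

[3, 7]

(a, b) ≡ (5, -1155) mod (ℚ^×)²; places V = {2, 3, 5, 7, 11, 13, 29, 31, 41, 43, 47, ∞}.
(a,b)_∞: sgn(5)=+, sgn(-1155)=−, so +1.
(a,b)_43: α=0, u≡28; β=2, v≡9 (mod 43); (28|43)=-1, (9|43)=+1; sign (−1)^0·-1^2·+1^0 = +1.
(a,b)_5: α=-3, u≡1; β=3, v≡4 (mod 5); (1|5)=+1, (4|5)=+1; sign (−1)^0·+1^3·+1^-3 = +1.
(a,b)_41: α=2, u≡32; β=0, v≡29 (mod 41); (32|41)=+1, (29|41)=-1; sign (−1)^0·+1^0·-1^2 = +1.
(a,b)_11: α=0, u≡1; β=3, v≡9 (mod 11); (1|11)=+1, (9|11)=+1; sign (−1)^0·+1^3·+1^0 = +1.
(a,b)_47: α=-2, u≡38; β=-2, v≡26 (mod 47); (38|47)=-1, (26|47)=-1; sign (−1)^0·-1^-2·-1^-2 = +1.
(a,b)_31: α=-2, u≡28; β=0, v≡15 (mod 31); (28|31)=+1, (15|31)=-1; sign (−1)^0·+1^0·-1^-2 = +1.
(a,b)_13: α=0, u≡2; β=-2, v≡11 (mod 13); (2|13)=-1, (11|13)=-1; sign (−1)^0·-1^-2·-1^0 = +1.
(a,b)_29: α=-2, u≡5; β=0, v≡22 (mod 29); (5|29)=+1, (22|29)=+1; sign (−1)^0·+1^0·+1^-2 = +1.
(a,b)_7: α=-4, u≡5; β=1, v≡6 (mod 7); (5|7)=-1, (6|7)=-1; sign (−1)^0·-1^1·-1^-4 = -1.
(a,b)_3: α=4, u≡2; β=-5, v≡2 (mod 3); (2|3)=-1, (2|3)=-1; sign (−1)^0·-1^-5·-1^4 = -1.
(a,b)_2: α=14, β=0; u≡5, v≡5 (mod 8); ε(u)ε(v)=0·0, αω(v)=14·1, βω(u)=0·1; sum ≡ 0  ⇒  +1.
|Ram(5, -1155)| = 2, even; anisotropic at {3, 7}.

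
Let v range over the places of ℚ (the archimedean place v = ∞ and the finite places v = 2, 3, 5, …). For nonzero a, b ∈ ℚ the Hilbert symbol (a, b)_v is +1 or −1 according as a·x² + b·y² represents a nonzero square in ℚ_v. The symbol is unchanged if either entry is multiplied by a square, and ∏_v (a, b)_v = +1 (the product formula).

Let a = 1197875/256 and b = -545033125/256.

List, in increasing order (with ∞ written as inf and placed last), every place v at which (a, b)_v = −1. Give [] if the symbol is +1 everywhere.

Mod squares: a ≡ 35, b ≡ -13. Check v ∈ {∞, 2, 5, 7, 13, 37}.
v=7: a=7^1·(≡6), b=7^2·(≡2) mod 7; (6|7)=-1, (2|7)=+1; (−1)^{1·2·3}·(-1)^2·(+1)^1 = +1.
v=13: a=13^0·(≡9), b=13^1·(≡10) mod 13; (9|13)=+1, (10|13)=+1; (−1)^{0·1·6}·(+1)^1·(+1)^0 = +1.
v=∞: 35 > 0 and -13 < 0  ⇒  (a,b)_∞ = +1.
v=37: a=37^2·(≡29), b=37^2·(≡14) mod 37; (29|37)=-1, (14|37)=-1; (−1)^{2·2·18}·(-1)^2·(-1)^2 = +1.
v=2: v_2(a)=-8, v_2(b)=-8; units ≡ 3, 3 (mod 8); ε·ε+αω+βω = 1·1+-8·1+-8·1 ≡ 1  ⇒  (a,b)_2 = -1.
v=5: a=5^3·(≡3), b=5^4·(≡2) mod 5; (3|5)=-1, (2|5)=-1; (−1)^{3·4·2}·(-1)^4·(-1)^3 = -1.
Ram(35, -13) = {2, 5}; no ℚ_2-point on the conic.

[2, 5]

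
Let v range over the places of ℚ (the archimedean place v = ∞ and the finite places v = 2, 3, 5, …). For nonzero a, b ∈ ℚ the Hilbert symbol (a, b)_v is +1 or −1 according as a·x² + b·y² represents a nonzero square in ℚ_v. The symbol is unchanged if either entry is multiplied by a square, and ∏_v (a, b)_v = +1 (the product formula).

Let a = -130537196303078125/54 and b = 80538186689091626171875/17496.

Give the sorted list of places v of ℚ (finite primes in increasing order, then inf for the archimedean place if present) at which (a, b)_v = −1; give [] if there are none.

(a, b) ≡ (-82302, 2415138) mod (ℚ^×)²; places V = {2, 3, 5, 11, 23, 29, 37, 43, ∞}.
(a,b)_11: α=1, u≡5; β=1, v≡4 (mod 11); (5|11)=+1, (4|11)=+1; sign (−1)^1·+1^1·+1^1 = -1.
(a,b)_∞: sgn(-82302)=−, sgn(2415138)=+, so +1.
(a,b)_23: α=2, u≡22; β=3, v≡15 (mod 23); (22|23)=-1, (15|23)=-1; sign (−1)^0·-1^3·-1^2 = -1.
(a,b)_2: α=-1, β=-3; u≡1, v≡1 (mod 8); ε(u)ε(v)=0·0, αω(v)=-1·0, βω(u)=-3·0; sum ≡ 0  ⇒  +1.
(a,b)_3: α=-3, u≡1; β=-7, v≡2 (mod 3); (1|3)=+1, (2|3)=-1; sign (−1)^1·+1^-7·-1^-3 = +1.
(a,b)_29: α=3, u≡13; β=4, v≡17 (mod 29); (13|29)=+1, (17|29)=-1; sign (−1)^0·+1^4·-1^3 = -1.
(a,b)_37: α=2, u≡13; β=3, v≡32 (mod 37); (13|37)=-1, (32|37)=-1; sign (−1)^0·-1^3·-1^2 = -1.
(a,b)_5: α=6, u≡2; β=8, v≡3 (mod 5); (2|5)=-1, (3|5)=-1; sign (−1)^0·-1^8·-1^6 = +1.
(a,b)_43: α=1, u≡38; β=1, v≡8 (mod 43); (38|43)=+1, (8|43)=-1; sign (−1)^1·+1^1·-1^1 = +1.
(-82302, 2415138 / ℚ) ramifies at {11, 23, 29, 37}: a division algebra.

[11, 23, 29, 37]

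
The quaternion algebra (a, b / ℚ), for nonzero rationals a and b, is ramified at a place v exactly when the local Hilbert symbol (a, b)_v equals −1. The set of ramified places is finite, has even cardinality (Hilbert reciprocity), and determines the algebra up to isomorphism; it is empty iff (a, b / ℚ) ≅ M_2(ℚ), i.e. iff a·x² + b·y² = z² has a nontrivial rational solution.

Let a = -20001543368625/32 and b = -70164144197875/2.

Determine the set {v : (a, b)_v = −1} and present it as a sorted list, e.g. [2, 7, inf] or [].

(a, b) ≡ (-74290, -397670) mod (ℚ^×)²; places V = {2, 3, 5, 7, 13, 17, 19, 23, ∞}.
(a,b)_13: α=2, u≡11; β=3, v≡12 (mod 13); (11|13)=-1, (12|13)=+1; sign (−1)^0·-1^3·+1^2 = -1.
(a,b)_2: α=-5, β=-1; u≡7, v≡5 (mod 8); ε(u)ε(v)=1·0, αω(v)=-5·1, βω(u)=-1·0; sum ≡ 1  ⇒  -1.
(a,b)_23: α=1, u≡8; β=1, v≡8 (mod 23); (8|23)=+1, (8|23)=+1; sign (−1)^1·+1^1·+1^1 = -1.
(a,b)_19: α=1, u≡7; β=1, v≡15 (mod 19); (7|19)=+1, (15|19)=-1; sign (−1)^1·+1^1·-1^1 = +1.
(a,b)_7: α=2, u≡2; β=1, v≡1 (mod 7); (2|7)=+1, (1|7)=+1; sign (−1)^0·+1^1·+1^2 = +1.
(a,b)_17: α=3, u≡2; β=4, v≡12 (mod 17); (2|17)=+1, (12|17)=-1; sign (−1)^0·+1^4·-1^3 = -1.
(a,b)_3: α=2, u≡2; β=0, v≡1 (mod 3); (2|3)=-1, (1|3)=+1; sign (−1)^0·-1^0·+1^2 = +1.
(a,b)_5: α=3, u≡3; β=3, v≡1 (mod 5); (3|5)=-1, (1|5)=+1; sign (−1)^0·-1^3·+1^3 = -1.
(a,b)_∞: sgn(-74290)=−, sgn(-397670)=−, so -1.
|Ram(-74290, -397670)| = 6, even; anisotropic at {2, 5, 13, 17, 23, ∞}.

[2, 5, 13, 17, 23, inf]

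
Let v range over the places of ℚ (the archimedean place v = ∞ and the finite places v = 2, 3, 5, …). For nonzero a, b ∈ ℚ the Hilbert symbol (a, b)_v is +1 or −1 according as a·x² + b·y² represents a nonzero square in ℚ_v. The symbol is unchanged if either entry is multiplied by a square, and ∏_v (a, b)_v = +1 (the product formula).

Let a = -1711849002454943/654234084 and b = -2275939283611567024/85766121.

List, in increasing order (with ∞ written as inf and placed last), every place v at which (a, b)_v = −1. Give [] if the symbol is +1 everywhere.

(a, b) ≡ (-23, -34891) mod (ℚ^×)²; places V = {2, 3, 7, 11, 23, 29, 37, 41, 47, ∞}.
(a,b)_47: α=2, u≡9; β=0, v≡5 (mod 47); (9|47)=+1, (5|47)=-1; sign (−1)^0·+1^0·-1^2 = +1.
(a,b)_23: α=1, u≡14; β=1, v≡8 (mod 23); (14|23)=-1, (8|23)=+1; sign (−1)^1·-1^1·+1^1 = +1.
(a,b)_29: α=-2, u≡5; β=0, v≡16 (mod 29); (5|29)=+1, (16|29)=+1; sign (−1)^0·+1^0·+1^-2 = +1.
(a,b)_3: α=-4, u≡1; β=-6, v≡2 (mod 3); (1|3)=+1, (2|3)=-1; sign (−1)^0·+1^-6·-1^-4 = +1.
(a,b)_11: α=4, u≡10; β=6, v≡5 (mod 11); (10|11)=-1, (5|11)=+1; sign (−1)^0·-1^6·+1^4 = +1.
(a,b)_∞: sgn(-23)=−, sgn(-34891)=−, so -1.
(a,b)_7: α=-4, u≡6; β=-6, v≡4 (mod 7); (6|7)=-1, (4|7)=+1; sign (−1)^0·-1^-6·+1^-4 = +1.
(a,b)_37: α=2, u≡2; β=3, v≡35 (mod 37); (2|37)=-1, (35|37)=-1; sign (−1)^0·-1^3·-1^2 = -1.
(a,b)_2: α=-2, β=4; u≡1, v≡5 (mod 8); ε(u)ε(v)=0·0, αω(v)=-2·1, βω(u)=4·0; sum ≡ 0  ⇒  +1.
(a,b)_41: α=2, u≡4; β=3, v≡9 (mod 41); (4|41)=+1, (9|41)=+1; sign (−1)^0·+1^3·+1^2 = +1.
|Ram(-23, -34891)| = 2, even; anisotropic at {37, ∞}.

[37, inf]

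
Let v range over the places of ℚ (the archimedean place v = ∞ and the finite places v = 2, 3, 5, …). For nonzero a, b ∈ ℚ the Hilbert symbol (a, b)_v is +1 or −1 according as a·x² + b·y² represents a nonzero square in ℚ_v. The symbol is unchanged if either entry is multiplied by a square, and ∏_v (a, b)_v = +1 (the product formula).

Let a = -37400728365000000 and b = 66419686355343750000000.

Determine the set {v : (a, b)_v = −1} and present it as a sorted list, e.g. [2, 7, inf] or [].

[5, 17]

(a, b) ≡ (-85085, 22) mod (ℚ^×)²; places V = {2, 3, 5, 7, 11, 13, 17, ∞}.
(a,b)_11: α=1, u≡4; β=1, v≡7 (mod 11); (4|11)=+1, (7|11)=-1; sign (−1)^1·+1^1·-1^1 = +1.
(a,b)_17: α=3, u≡6; β=4, v≡14 (mod 17); (6|17)=-1, (14|17)=-1; sign (−1)^0·-1^4·-1^3 = -1.
(a,b)_13: α=3, u≡7; β=4, v≡4 (mod 13); (7|13)=-1, (4|13)=+1; sign (−1)^0·-1^4·+1^3 = +1.
(a,b)_∞: sgn(-85085)=−, sgn(22)=+, so +1.
(a,b)_7: α=1, u≡2; β=0, v≡2 (mod 7); (2|7)=+1, (2|7)=+1; sign (−1)^0·+1^0·+1^1 = +1.
(a,b)_2: α=6, β=7; u≡3, v≡3 (mod 8); ε(u)ε(v)=1·1, αω(v)=6·1, βω(u)=7·1; sum ≡ 0  ⇒  +1.
(a,b)_5: α=7, u≡3; β=12, v≡3 (mod 5); (3|5)=-1, (3|5)=-1; sign (−1)^0·-1^12·-1^7 = -1.
(a,b)_3: α=2, u≡1; β=4, v≡1 (mod 3); (1|3)=+1, (1|3)=+1; sign (−1)^0·+1^4·+1^2 = +1.
(-85085, 22 / ℚ) ramifies at {5, 17}: a division algebra.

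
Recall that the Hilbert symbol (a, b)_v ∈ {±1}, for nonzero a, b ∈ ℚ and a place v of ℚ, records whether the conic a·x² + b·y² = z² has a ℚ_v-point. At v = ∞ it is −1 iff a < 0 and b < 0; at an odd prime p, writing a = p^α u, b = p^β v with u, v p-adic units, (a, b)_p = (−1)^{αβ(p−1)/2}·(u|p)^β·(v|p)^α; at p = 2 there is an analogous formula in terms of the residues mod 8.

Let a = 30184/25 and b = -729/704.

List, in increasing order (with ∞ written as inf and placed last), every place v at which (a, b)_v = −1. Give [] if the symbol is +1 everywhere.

[2, 7]

Mod squares: a ≡ 154, b ≡ -11. Check v ∈ {∞, 2, 3, 5, 7, 11}.
v=7: a=7^3·(≡1), b=7^0·(≡5) mod 7; (1|7)=+1, (5|7)=-1; (−1)^{3·0·3}·(+1)^0·(-1)^3 = -1.
v=5: a=5^-2·(≡4), b=5^0·(≡4) mod 5; (4|5)=+1, (4|5)=+1; (−1)^{-2·0·2}·(+1)^0·(+1)^-2 = +1.
v=∞: 154 > 0 and -11 < 0  ⇒  (a,b)_∞ = +1.
v=2: v_2(a)=3, v_2(b)=-6; units ≡ 5, 5 (mod 8); ε·ε+αω+βω = 0·0+3·1+-6·1 ≡ 1  ⇒  (a,b)_2 = -1.
v=3: a=3^0·(≡1), b=3^6·(≡1) mod 3; (1|3)=+1, (1|3)=+1; (−1)^{0·6·1}·(+1)^6·(+1)^0 = +1.
v=11: a=11^1·(≡9), b=11^-1·(≡7) mod 11; (9|11)=+1, (7|11)=-1; (−1)^{1·-1·5}·(+1)^-1·(-1)^1 = +1.
Ram(154, -11) = {2, 7}; no ℚ_2-point on the conic.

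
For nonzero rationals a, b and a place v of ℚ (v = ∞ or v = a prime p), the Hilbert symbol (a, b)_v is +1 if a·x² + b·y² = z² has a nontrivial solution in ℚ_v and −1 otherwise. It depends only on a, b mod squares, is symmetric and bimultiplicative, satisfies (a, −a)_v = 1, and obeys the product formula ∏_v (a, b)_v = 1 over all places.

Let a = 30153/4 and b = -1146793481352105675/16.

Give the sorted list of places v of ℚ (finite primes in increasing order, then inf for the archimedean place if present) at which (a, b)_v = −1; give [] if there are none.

[3, 11]

(a, b) ≡ (57, -627) mod (ℚ^×)²; places V = {2, 3, 5, 11, 19, 23, 37, ∞}.
(a,b)_37: α=0, u≡18; β=2, v≡5 (mod 37); (18|37)=-1, (5|37)=-1; sign (−1)^0·-1^2·-1^0 = +1.
(a,b)_3: α=1, u≡1; β=1, v≡1 (mod 3); (1|3)=+1, (1|3)=+1; sign (−1)^1·+1^1·+1^1 = -1.
(a,b)_11: α=0, u≡6; β=1, v≡1 (mod 11); (6|11)=-1, (1|11)=+1; sign (−1)^0·-1^1·+1^0 = -1.
(a,b)_19: α=1, u≡12; β=3, v≡4 (mod 19); (12|19)=-1, (4|19)=+1; sign (−1)^1·-1^3·+1^1 = +1.
(a,b)_5: α=0, u≡2; β=2, v≡3 (mod 5); (2|5)=-1, (3|5)=-1; sign (−1)^0·-1^2·-1^0 = +1.
(a,b)_23: α=2, u≡20; β=6, v≡17 (mod 23); (20|23)=-1, (17|23)=-1; sign (−1)^0·-1^6·-1^2 = +1.
(a,b)_∞: sgn(57)=+, sgn(-627)=−, so +1.
(a,b)_2: α=-2, β=-4; u≡1, v≡5 (mod 8); ε(u)ε(v)=0·0, αω(v)=-2·1, βω(u)=-4·0; sum ≡ 0  ⇒  +1.
(57, -627 / ℚ) ramifies at {3, 11}: a division algebra.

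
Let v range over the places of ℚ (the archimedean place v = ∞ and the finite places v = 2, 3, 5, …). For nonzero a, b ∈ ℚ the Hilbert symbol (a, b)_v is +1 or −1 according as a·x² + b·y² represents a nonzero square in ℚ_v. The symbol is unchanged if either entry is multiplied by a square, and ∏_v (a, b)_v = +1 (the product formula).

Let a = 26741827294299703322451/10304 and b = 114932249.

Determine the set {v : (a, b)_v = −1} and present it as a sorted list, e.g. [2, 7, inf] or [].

[7, 23, 29, 37, 43, 53]

Mod squares: a ≡ 1771, b ≡ 114932249. Check v ∈ {∞, 2, 3, 7, 11, 13, 23, 29, 37, 43, 47, 53}.
v=2: v_2(a)=-6, v_2(b)=0; units ≡ 3, 1 (mod 8); ε·ε+αω+βω = 1·0+-6·0+0·1 ≡ 0  ⇒  (a,b)_2 = +1.
v=47: a=47^2·(≡12), b=47^1·(≡4) mod 47; (12|47)=+1, (4|47)=+1; (−1)^{2·1·23}·(+1)^1·(+1)^2 = +1.
v=11: a=11^3·(≡2), b=11^0·(≡3) mod 11; (2|11)=-1, (3|11)=+1; (−1)^{3·0·5}·(-1)^0·(+1)^3 = +1.
v=29: a=29^2·(≡14), b=29^1·(≡12) mod 29; (14|29)=-1, (12|29)=-1; (−1)^{2·1·14}·(-1)^1·(-1)^2 = -1.
v=43: a=43^2·(≡29), b=43^1·(≡6) mod 43; (29|43)=-1, (6|43)=+1; (−1)^{2·1·21}·(-1)^1·(+1)^2 = -1.
v=53: a=53^2·(≡30), b=53^1·(≡38) mod 53; (30|53)=-1, (38|53)=+1; (−1)^{2·1·26}·(-1)^1·(+1)^2 = -1.
v=3: a=3^2·(≡1), b=3^0·(≡2) mod 3; (1|3)=+1, (2|3)=-1; (−1)^{2·0·1}·(+1)^0·(-1)^2 = +1.
v=37: a=37^2·(≡13), b=37^1·(≡16) mod 37; (13|37)=-1, (16|37)=+1; (−1)^{2·1·18}·(-1)^1·(+1)^2 = -1.
v=7: a=7^-1·(≡4), b=7^0·(≡5) mod 7; (4|7)=+1, (5|7)=-1; (−1)^{-1·0·3}·(+1)^0·(-1)^-1 = -1.
v=∞: 1771 > 0 and 114932249 > 0  ⇒  (a,b)_∞ = +1.
v=23: a=23^-1·(≡8), b=23^0·(≡7) mod 23; (8|23)=+1, (7|23)=-1; (−1)^{-1·0·11}·(+1)^0·(-1)^-1 = -1.
v=13: a=13^2·(≡10), b=13^0·(≡3) mod 13; (10|13)=+1, (3|13)=+1; (−1)^{2·0·6}·(+1)^0·(+1)^2 = +1.
Ram(1771, 114932249) = {7, 23, 29, 37, 43, 53}; no ℚ_7-point on the conic.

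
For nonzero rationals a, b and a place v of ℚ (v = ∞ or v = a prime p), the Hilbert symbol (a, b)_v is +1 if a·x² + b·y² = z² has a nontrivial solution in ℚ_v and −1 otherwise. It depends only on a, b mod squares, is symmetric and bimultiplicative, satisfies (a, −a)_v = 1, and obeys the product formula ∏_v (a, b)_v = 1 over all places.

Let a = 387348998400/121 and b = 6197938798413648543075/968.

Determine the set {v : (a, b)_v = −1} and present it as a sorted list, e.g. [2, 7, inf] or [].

Mod squares: a ≡ 15249, b ≡ 406. Check v ∈ {∞, 2, 3, 5, 7, 11, 13, 17, 23, 29}.
v=∞: 15249 > 0 and 406 > 0  ⇒  (a,b)_∞ = +1.
v=11: a=11^-2·(≡1), b=11^-2·(≡2) mod 11; (1|11)=+1, (2|11)=-1; (−1)^{-2·-2·5}·(+1)^-2·(-1)^-2 = +1.
v=17: a=17^1·(≡8), b=17^4·(≡8) mod 17; (8|17)=+1, (8|17)=+1; (−1)^{1·4·8}·(+1)^4·(+1)^1 = +1.
v=3: a=3^5·(≡1), b=3^4·(≡1) mod 3; (1|3)=+1, (1|3)=+1; (−1)^{5·4·1}·(+1)^4·(+1)^5 = +1.
v=2: v_2(a)=8, v_2(b)=-3; units ≡ 1, 3 (mod 8); ε·ε+αω+βω = 0·1+8·1+-3·0 ≡ 0  ⇒  (a,b)_2 = +1.
v=5: a=5^2·(≡1), b=5^2·(≡1) mod 5; (1|5)=+1, (1|5)=+1; (−1)^{2·2·2}·(+1)^2·(+1)^2 = +1.
v=7: a=7^2·(≡5), b=7^5·(≡2) mod 7; (5|7)=-1, (2|7)=+1; (−1)^{2·5·3}·(-1)^5·(+1)^2 = -1.
v=29: a=29^0·(≡22), b=29^3·(≡12) mod 29; (22|29)=+1, (12|29)=-1; (−1)^{0·3·14}·(+1)^3·(-1)^0 = +1.
v=23: a=23^1·(≡17), b=23^2·(≡20) mod 23; (17|23)=-1, (20|23)=-1; (−1)^{1·2·11}·(-1)^2·(-1)^1 = -1.
v=13: a=13^1·(≡12), b=13^2·(≡3) mod 13; (12|13)=+1, (3|13)=+1; (−1)^{1·2·6}·(+1)^2·(+1)^1 = +1.
|Ram(15249, 406)| = 2, even; anisotropic at {7, 23}.

[7, 23]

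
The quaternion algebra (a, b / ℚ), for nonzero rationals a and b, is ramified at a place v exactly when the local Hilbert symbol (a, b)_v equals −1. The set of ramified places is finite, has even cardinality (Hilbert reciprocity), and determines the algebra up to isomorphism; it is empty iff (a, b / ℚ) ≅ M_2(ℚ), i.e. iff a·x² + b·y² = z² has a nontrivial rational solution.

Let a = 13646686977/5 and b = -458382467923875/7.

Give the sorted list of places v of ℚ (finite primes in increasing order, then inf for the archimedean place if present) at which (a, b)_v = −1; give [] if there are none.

Mod squares: a ≡ 19285, b ≡ -11165. Check v ∈ {∞, 2, 3, 5, 7, 11, 19, 29}.
v=2: v_2(a)=0, v_2(b)=0; units ≡ 5, 3 (mod 8); ε·ε+αω+βω = 0·1+0·1+0·1 ≡ 0  ⇒  (a,b)_2 = +1.
v=11: a=11^2·(≡2), b=11^3·(≡7) mod 11; (2|11)=-1, (7|11)=-1; (−1)^{2·3·5}·(-1)^3·(-1)^2 = -1.
v=7: a=7^1·(≡4), b=7^-1·(≡2) mod 7; (4|7)=+1, (2|7)=+1; (−1)^{1·-1·3}·(+1)^-1·(+1)^1 = -1.
v=∞: 19285 > 0 and -11165 < 0  ⇒  (a,b)_∞ = +1.
v=29: a=29^1·(≡8), b=29^1·(≡14) mod 29; (8|29)=-1, (14|29)=-1; (−1)^{1·1·14}·(-1)^1·(-1)^1 = +1.
v=19: a=19^3·(≡15), b=19^4·(≡4) mod 19; (15|19)=-1, (4|19)=+1; (−1)^{3·4·9}·(-1)^4·(+1)^3 = +1.
v=5: a=5^-1·(≡2), b=5^3·(≡2) mod 5; (2|5)=-1, (2|5)=-1; (−1)^{-1·3·2}·(-1)^3·(-1)^-1 = +1.
v=3: a=3^4·(≡1), b=3^6·(≡1) mod 3; (1|3)=+1, (1|3)=+1; (−1)^{4·6·1}·(+1)^6·(+1)^4 = +1.
Ram(19285, -11165) = {7, 11}; no ℚ_7-point on the conic.

[7, 11]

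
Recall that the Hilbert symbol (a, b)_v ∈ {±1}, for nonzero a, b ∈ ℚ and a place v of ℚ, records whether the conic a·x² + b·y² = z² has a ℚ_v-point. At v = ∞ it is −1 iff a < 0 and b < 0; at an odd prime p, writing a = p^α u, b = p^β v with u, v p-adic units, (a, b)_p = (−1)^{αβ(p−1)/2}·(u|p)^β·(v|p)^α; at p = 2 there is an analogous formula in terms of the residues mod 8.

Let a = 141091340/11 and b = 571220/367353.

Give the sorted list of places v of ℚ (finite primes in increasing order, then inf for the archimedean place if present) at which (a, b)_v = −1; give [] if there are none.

[11, 13]

(a, b) ≡ (13585, 85) mod (ℚ^×)²; places V = {2, 3, 5, 7, 11, 13, 17, 19, ∞}.
(a,b)_13: α=5, u≡5; β=4, v≡6 (mod 13); (5|13)=-1, (6|13)=-1; sign (−1)^0·-1^4·-1^5 = -1.
(a,b)_7: α=0, u≡3; β=-4, v≡1 (mod 7); (3|7)=-1, (1|7)=+1; sign (−1)^0·-1^-4·+1^0 = +1.
(a,b)_3: α=0, u≡1; β=-2, v≡1 (mod 3); (1|3)=+1, (1|3)=+1; sign (−1)^0·+1^-2·+1^0 = +1.
(a,b)_19: α=1, u≡3; β=0, v≡6 (mod 19); (3|19)=-1, (6|19)=+1; sign (−1)^0·-1^0·+1^1 = +1.
(a,b)_5: α=1, u≡3; β=1, v≡3 (mod 5); (3|5)=-1, (3|5)=-1; sign (−1)^0·-1^1·-1^1 = +1.
(a,b)_2: α=2, β=2; u≡1, v≡5 (mod 8); ε(u)ε(v)=0·0, αω(v)=2·1, βω(u)=2·0; sum ≡ 0  ⇒  +1.
(a,b)_∞: sgn(13585)=+, sgn(85)=+, so +1.
(a,b)_11: α=-1, u≡5; β=0, v≡7 (mod 11); (5|11)=+1, (7|11)=-1; sign (−1)^0·+1^0·-1^-1 = -1.
(a,b)_17: α=0, u≡4; β=-1, v≡10 (mod 17); (4|17)=+1, (10|17)=-1; sign (−1)^0·+1^-1·-1^0 = +1.
(13585, 85 / ℚ) ramifies at {11, 13}: a division algebra.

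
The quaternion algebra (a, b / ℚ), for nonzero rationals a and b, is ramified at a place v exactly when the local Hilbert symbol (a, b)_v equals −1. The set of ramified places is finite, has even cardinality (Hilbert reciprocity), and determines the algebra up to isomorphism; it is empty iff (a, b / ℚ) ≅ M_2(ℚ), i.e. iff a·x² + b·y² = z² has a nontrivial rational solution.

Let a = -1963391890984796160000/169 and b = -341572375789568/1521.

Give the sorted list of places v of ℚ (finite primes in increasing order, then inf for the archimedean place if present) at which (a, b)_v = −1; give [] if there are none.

[7, inf]

(a, b) ≡ (-21, -23) mod (ℚ^×)²; places V = {2, 3, 5, 7, 11, 13, 17, 23, ∞}.
(a,b)_11: α=0, u≡5; β=2, v≡8 (mod 11); (5|11)=+1, (8|11)=-1; sign (−1)^0·+1^2·-1^0 = +1.
(a,b)_2: α=22, β=14; u≡3, v≡1 (mod 8); ε(u)ε(v)=1·0, αω(v)=22·0, βω(u)=14·1; sum ≡ 0  ⇒  +1.
(a,b)_23: α=4, u≡6; β=3, v≡20 (mod 23); (6|23)=+1, (20|23)=-1; sign (−1)^0·+1^3·-1^4 = +1.
(a,b)_13: α=-2, u≡5; β=-2, v≡10 (mod 13); (5|13)=-1, (10|13)=+1; sign (−1)^0·-1^-2·+1^-2 = +1.
(a,b)_5: α=4, u≡1; β=0, v≡2 (mod 5); (1|5)=+1, (2|5)=-1; sign (−1)^0·+1^0·-1^4 = +1.
(a,b)_17: α=2, u≡16; β=2, v≡10 (mod 17); (16|17)=+1, (10|17)=-1; sign (−1)^0·+1^2·-1^2 = +1.
(a,b)_∞: sgn(-21)=−, sgn(-23)=−, so -1.
(a,b)_7: α=3, u≡2; β=2, v≡6 (mod 7); (2|7)=+1, (6|7)=-1; sign (−1)^0·+1^2·-1^3 = -1.
(a,b)_3: α=3, u≡2; β=-2, v≡1 (mod 3); (2|3)=-1, (1|3)=+1; sign (−1)^0·-1^-2·+1^3 = +1.
(-21, -23 / ℚ) ramifies at {7, ∞}: a division algebra.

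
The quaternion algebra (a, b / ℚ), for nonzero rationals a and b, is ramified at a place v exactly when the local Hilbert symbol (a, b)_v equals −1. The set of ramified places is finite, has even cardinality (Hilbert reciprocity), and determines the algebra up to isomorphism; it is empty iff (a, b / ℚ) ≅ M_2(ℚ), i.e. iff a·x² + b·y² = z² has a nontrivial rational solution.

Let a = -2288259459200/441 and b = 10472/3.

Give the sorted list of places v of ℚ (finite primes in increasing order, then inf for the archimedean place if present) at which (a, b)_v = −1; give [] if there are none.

[2, 7]

Mod squares: a ≡ -2, b ≡ 7854. Check v ∈ {∞, 2, 3, 5, 7, 11, 13, 17}.
v=5: a=5^2·(≡2), b=5^0·(≡4) mod 5; (2|5)=-1, (4|5)=+1; (−1)^{2·0·2}·(-1)^0·(+1)^2 = +1.
v=7: a=7^-2·(≡3), b=7^1·(≡4) mod 7; (3|7)=-1, (4|7)=+1; (−1)^{-2·1·3}·(-1)^1·(+1)^-2 = -1.
v=17: a=17^2·(≡1), b=17^1·(≡7) mod 17; (1|17)=+1, (7|17)=-1; (−1)^{2·1·8}·(+1)^1·(-1)^2 = +1.
v=13: a=13^2·(≡5), b=13^0·(≡11) mod 13; (5|13)=-1, (11|13)=-1; (−1)^{2·0·6}·(-1)^0·(-1)^2 = +1.
v=3: a=3^-2·(≡1), b=3^-1·(≡2) mod 3; (1|3)=+1, (2|3)=-1; (−1)^{-2·-1·1}·(+1)^-1·(-1)^-2 = +1.
v=∞: -2 < 0 and 7854 > 0  ⇒  (a,b)_∞ = +1.
v=2: v_2(a)=7, v_2(b)=3; units ≡ 7, 7 (mod 8); ε·ε+αω+βω = 1·1+7·0+3·0 ≡ 1  ⇒  (a,b)_2 = -1.
v=11: a=11^4·(≡1), b=11^1·(≡2) mod 11; (1|11)=+1, (2|11)=-1; (−1)^{4·1·5}·(+1)^1·(-1)^4 = +1.
Ram(-2, 7854) = {2, 7}; no ℚ_2-point on the conic.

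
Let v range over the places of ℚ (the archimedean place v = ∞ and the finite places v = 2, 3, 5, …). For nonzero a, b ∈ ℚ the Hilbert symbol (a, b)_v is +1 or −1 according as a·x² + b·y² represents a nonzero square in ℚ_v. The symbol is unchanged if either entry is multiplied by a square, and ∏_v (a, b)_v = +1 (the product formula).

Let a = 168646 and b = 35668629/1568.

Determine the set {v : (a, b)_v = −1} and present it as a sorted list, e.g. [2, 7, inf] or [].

(a, b) ≡ (168646, 7926362) mod (ℚ^×)²; places V = {2, 3, 7, 37, 43, 47, 53, ∞}.
(a,b)_∞: sgn(168646)=+, sgn(7926362)=+, so +1.
(a,b)_37: α=1, u≡7; β=1, v≡4 (mod 37); (7|37)=+1, (4|37)=+1; sign (−1)^0·+1^1·+1^1 = +1.
(a,b)_3: α=0, u≡1; β=2, v≡2 (mod 3); (1|3)=+1, (2|3)=-1; sign (−1)^0·+1^2·-1^0 = +1.
(a,b)_7: α=0, u≡2; β=-2, v≡6 (mod 7); (2|7)=+1, (6|7)=-1; sign (−1)^0·+1^-2·-1^0 = +1.
(a,b)_53: α=1, u≡2; β=1, v≡41 (mod 53); (2|53)=-1, (41|53)=-1; sign (−1)^0·-1^1·-1^1 = +1.
(a,b)_47: α=0, u≡10; β=1, v≡22 (mod 47); (10|47)=-1, (22|47)=-1; sign (−1)^0·-1^1·-1^0 = -1.
(a,b)_2: α=1, β=-5; u≡3, v≡5 (mod 8); ε(u)ε(v)=1·0, αω(v)=1·1, βω(u)=-5·1; sum ≡ 0  ⇒  +1.
(a,b)_43: α=1, u≡9; β=1, v≡21 (mod 43); (9|43)=+1, (21|43)=+1; sign (−1)^1·+1^1·+1^1 = -1.
Ram(168646, 7926362) = {43, 47}; no ℚ_43-point on the conic.

[43, 47]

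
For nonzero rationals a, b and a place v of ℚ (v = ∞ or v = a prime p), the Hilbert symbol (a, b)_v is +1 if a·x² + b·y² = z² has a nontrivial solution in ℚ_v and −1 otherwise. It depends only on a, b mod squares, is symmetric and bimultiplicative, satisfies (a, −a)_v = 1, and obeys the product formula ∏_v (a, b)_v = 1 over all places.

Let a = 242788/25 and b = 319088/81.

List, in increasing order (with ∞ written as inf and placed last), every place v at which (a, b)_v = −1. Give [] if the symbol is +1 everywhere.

[11, 37]

(a, b) ≡ (60697, 407) mod (ℚ^×)²; places V = {2, 3, 5, 7, 11, 13, 23, 29, 37, ∞}.
(a,b)_37: α=0, u≡19; β=1, v≡11 (mod 37); (19|37)=-1, (11|37)=+1; sign (−1)^0·-1^1·+1^0 = -1.
(a,b)_7: α=1, u≡5; β=2, v≡4 (mod 7); (5|7)=-1, (4|7)=+1; sign (−1)^0·-1^2·+1^1 = +1.
(a,b)_5: α=-2, u≡3; β=0, v≡3 (mod 5); (3|5)=-1, (3|5)=-1; sign (−1)^0·-1^0·-1^-2 = +1.
(a,b)_13: α=1, u≡5; β=0, v≡1 (mod 13); (5|13)=-1, (1|13)=+1; sign (−1)^0·-1^0·+1^1 = +1.
(a,b)_11: α=0, u≡6; β=1, v≡3 (mod 11); (6|11)=-1, (3|11)=+1; sign (−1)^0·-1^1·+1^0 = -1.
(a,b)_3: α=0, u≡1; β=-4, v≡2 (mod 3); (1|3)=+1, (2|3)=-1; sign (−1)^0·+1^-4·-1^0 = +1.
(a,b)_29: α=1, u≡24; β=0, v≡24 (mod 29); (24|29)=+1, (24|29)=+1; sign (−1)^0·+1^0·+1^1 = +1.
(a,b)_2: α=2, β=4; u≡1, v≡7 (mod 8); ε(u)ε(v)=0·1, αω(v)=2·0, βω(u)=4·0; sum ≡ 0  ⇒  +1.
(a,b)_∞: sgn(60697)=+, sgn(407)=+, so +1.
(a,b)_23: α=1, u≡11; β=0, v≡18 (mod 23); (11|23)=-1, (18|23)=+1; sign (−1)^0·-1^0·+1^1 = +1.
Ram(60697, 407) = {11, 37}; no ℚ_11-point on the conic.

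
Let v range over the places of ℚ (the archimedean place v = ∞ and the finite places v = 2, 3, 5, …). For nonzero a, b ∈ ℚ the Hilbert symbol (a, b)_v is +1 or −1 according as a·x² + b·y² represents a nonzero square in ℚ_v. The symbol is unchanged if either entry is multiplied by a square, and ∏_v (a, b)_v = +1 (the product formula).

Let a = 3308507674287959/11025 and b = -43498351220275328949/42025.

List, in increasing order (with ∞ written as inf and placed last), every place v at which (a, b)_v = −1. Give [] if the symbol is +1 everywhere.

[2, 11]

(a, b) ≡ (118183439, -13949) mod (ℚ^×)²; places V = {2, 3, 5, 7, 11, 13, 17, 19, 29, 31, 37, 41, ∞}.
(a,b)_37: α=3, u≡21; β=1, v≡27 (mod 37); (21|37)=+1, (27|37)=+1; sign (−1)^0·+1^1·+1^3 = +1.
(a,b)_∞: sgn(118183439)=+, sgn(-13949)=−, so +1.
(a,b)_31: α=1, u≡7; β=2, v≡28 (mod 31); (7|31)=+1, (28|31)=+1; sign (−1)^0·+1^2·+1^1 = +1.
(a,b)_13: α=2, u≡4; β=5, v≡8 (mod 13); (4|13)=+1, (8|13)=-1; sign (−1)^0·+1^5·-1^2 = +1.
(a,b)_7: α=-2, u≡3; β=0, v≡4 (mod 7); (3|7)=-1, (4|7)=+1; sign (−1)^0·-1^0·+1^-2 = +1.
(a,b)_11: α=3, u≡10; β=2, v≡7 (mod 11); (10|11)=-1, (7|11)=-1; sign (−1)^0·-1^2·-1^3 = -1.
(a,b)_2: α=0, β=0; u≡7, v≡3 (mod 8); ε(u)ε(v)=1·1, αω(v)=0·1, βω(u)=0·0; sum ≡ 1  ⇒  -1.
(a,b)_41: α=0, u≡4; β=-2, v≡2 (mod 41); (4|41)=+1, (2|41)=+1; sign (−1)^0·+1^-2·+1^0 = +1.
(a,b)_3: α=-2, u≡2; β=2, v≡1 (mod 3); (2|3)=-1, (1|3)=+1; sign (−1)^0·-1^2·+1^-2 = +1.
(a,b)_17: α=1, u≡9; β=2, v≡16 (mod 17); (9|17)=+1, (16|17)=+1; sign (−1)^0·+1^2·+1^1 = +1.
(a,b)_5: α=-2, u≡4; β=-2, v≡1 (mod 5); (4|5)=+1, (1|5)=+1; sign (−1)^0·+1^-2·+1^-2 = +1.
(a,b)_19: α=1, u≡18; β=2, v≡11 (mod 19); (18|19)=-1, (11|19)=+1; sign (−1)^0·-1^2·+1^1 = +1.
(a,b)_29: α=1, u≡21; β=1, v≡8 (mod 29); (21|29)=-1, (8|29)=-1; sign (−1)^0·-1^1·-1^1 = +1.
Ram(118183439, -13949) = {2, 11}; no ℚ_2-point on the conic.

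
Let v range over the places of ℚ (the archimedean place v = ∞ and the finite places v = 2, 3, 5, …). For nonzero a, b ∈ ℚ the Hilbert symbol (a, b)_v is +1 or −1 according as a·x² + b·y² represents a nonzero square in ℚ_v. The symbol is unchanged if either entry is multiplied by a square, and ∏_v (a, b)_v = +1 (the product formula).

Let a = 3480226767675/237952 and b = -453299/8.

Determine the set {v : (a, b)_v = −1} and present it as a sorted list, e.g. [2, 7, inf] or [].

Mod squares: a ≡ 4466, b ≡ -22. Check v ∈ {∞, 2, 3, 5, 7, 11, 13, 29, 43}.
v=13: a=13^-2·(≡2), b=13^0·(≡3) mod 13; (2|13)=-1, (3|13)=+1; (−1)^{-2·0·6}·(-1)^0·(+1)^-2 = +1.
v=3: a=3^2·(≡2), b=3^0·(≡2) mod 3; (2|3)=-1, (2|3)=-1; (−1)^{2·0·1}·(-1)^0·(-1)^2 = +1.
v=29: a=29^3·(≡23), b=29^2·(≡16) mod 29; (23|29)=+1, (16|29)=+1; (−1)^{3·2·14}·(+1)^2·(+1)^3 = +1.
v=5: a=5^2·(≡1), b=5^0·(≡2) mod 5; (1|5)=+1, (2|5)=-1; (−1)^{2·0·2}·(+1)^0·(-1)^2 = +1.
v=43: a=43^2·(≡8), b=43^0·(≡17) mod 43; (8|43)=-1, (17|43)=+1; (−1)^{2·0·21}·(-1)^0·(+1)^2 = +1.
v=11: a=11^-1·(≡7), b=11^1·(≡1) mod 11; (7|11)=-1, (1|11)=+1; (−1)^{-1·1·5}·(-1)^1·(+1)^-1 = +1.
v=7: a=7^3·(≡1), b=7^2·(≡3) mod 7; (1|7)=+1, (3|7)=-1; (−1)^{3·2·3}·(+1)^2·(-1)^3 = -1.
v=2: v_2(a)=-7, v_2(b)=-3; units ≡ 1, 5 (mod 8); ε·ε+αω+βω = 0·0+-7·1+-3·0 ≡ 1  ⇒  (a,b)_2 = -1.
v=∞: 4466 > 0 and -22 < 0  ⇒  (a,b)_∞ = +1.
(4466, -22 / ℚ) ramifies at {2, 7}: a division algebra.

[2, 7]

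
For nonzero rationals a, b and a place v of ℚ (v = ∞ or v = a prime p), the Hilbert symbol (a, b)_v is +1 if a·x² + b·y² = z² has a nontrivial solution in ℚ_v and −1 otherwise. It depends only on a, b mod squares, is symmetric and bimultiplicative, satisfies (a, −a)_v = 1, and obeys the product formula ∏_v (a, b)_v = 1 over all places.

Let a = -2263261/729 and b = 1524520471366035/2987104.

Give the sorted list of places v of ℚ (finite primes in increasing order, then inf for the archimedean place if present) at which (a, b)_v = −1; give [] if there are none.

Mod squares: a ≡ -46189, b ≡ 924241890. Check v ∈ {∞, 2, 3, 5, 7, 11, 13, 17, 19, 23, 29, 31}.
v=3: a=3^-6·(≡2), b=3^9·(≡1) mod 3; (2|3)=-1, (1|3)=+1; (−1)^{-6·9·1}·(-1)^9·(+1)^-6 = -1.
v=5: a=5^0·(≡1), b=5^1·(≡3) mod 5; (1|5)=+1, (3|5)=-1; (−1)^{0·1·2}·(+1)^1·(-1)^0 = +1.
v=31: a=31^0·(≡5), b=31^2·(≡16) mod 31; (5|31)=+1, (16|31)=+1; (−1)^{0·2·15}·(+1)^2·(+1)^0 = +1.
v=19: a=19^1·(≡7), b=19^-1·(≡11) mod 19; (7|19)=+1, (11|19)=+1; (−1)^{1·-1·9}·(+1)^-1·(+1)^1 = -1.
v=17: a=17^1·(≡3), b=17^-3·(≡7) mod 17; (3|17)=-1, (7|17)=-1; (−1)^{1·-3·8}·(-1)^-3·(-1)^1 = +1.
v=13: a=13^1·(≡12), b=13^3·(≡9) mod 13; (12|13)=+1, (9|13)=+1; (−1)^{1·3·6}·(+1)^3·(+1)^1 = +1.
v=29: a=29^0·(≡11), b=29^1·(≡12) mod 29; (11|29)=-1, (12|29)=-1; (−1)^{0·1·14}·(-1)^1·(-1)^0 = -1.
v=∞: -46189 < 0 and 924241890 > 0  ⇒  (a,b)_∞ = +1.
v=11: a=11^1·(≡5), b=11^1·(≡8) mod 11; (5|11)=+1, (8|11)=-1; (−1)^{1·1·5}·(+1)^1·(-1)^1 = +1.
v=7: a=7^2·(≡4), b=7^0·(≡3) mod 7; (4|7)=+1, (3|7)=-1; (−1)^{2·0·3}·(+1)^0·(-1)^2 = +1.
v=2: v_2(a)=0, v_2(b)=-5; units ≡ 3, 1 (mod 8); ε·ε+αω+βω = 1·0+0·0+-5·1 ≡ 1  ⇒  (a,b)_2 = -1.
v=23: a=23^0·(≡12), b=23^1·(≡4) mod 23; (12|23)=+1, (4|23)=+1; (−1)^{0·1·11}·(+1)^1·(+1)^0 = +1.
|Ram(-46189, 924241890)| = 4, even; anisotropic at {2, 3, 19, 29}.

[2, 3, 19, 29]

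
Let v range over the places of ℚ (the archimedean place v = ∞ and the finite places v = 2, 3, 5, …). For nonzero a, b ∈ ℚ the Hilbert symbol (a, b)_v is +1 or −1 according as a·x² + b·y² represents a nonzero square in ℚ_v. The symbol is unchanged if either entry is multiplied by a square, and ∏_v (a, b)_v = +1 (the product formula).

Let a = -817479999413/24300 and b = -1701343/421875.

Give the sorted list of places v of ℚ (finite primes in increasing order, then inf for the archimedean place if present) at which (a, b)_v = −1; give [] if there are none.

(a, b) ≡ (-231, -21) mod (ℚ^×)²; places V = {2, 3, 5, 7, 11, 17, 19, 29, ∞}.
(a,b)_3: α=-5, u≡1; β=-3, v≡2 (mod 3); (1|3)=+1, (2|3)=-1; sign (−1)^1·+1^-3·-1^-5 = +1.
(a,b)_19: α=2, u≡7; β=0, v≡7 (mod 19); (7|19)=+1, (7|19)=+1; sign (−1)^0·+1^0·+1^2 = +1.
(a,b)_11: α=3, u≡1; β=0, v≡9 (mod 11); (1|11)=+1, (9|11)=+1; sign (−1)^0·+1^0·+1^3 = +1.
(a,b)_∞: sgn(-231)=−, sgn(-21)=−, so -1.
(a,b)_17: α=2, u≡10; β=2, v≡4 (mod 17); (10|17)=-1, (4|17)=+1; sign (−1)^0·-1^2·+1^2 = +1.
(a,b)_2: α=-2, β=0; u≡1, v≡3 (mod 8); ε(u)ε(v)=0·1, αω(v)=-2·1, βω(u)=0·0; sum ≡ 0  ⇒  +1.
(a,b)_5: α=-2, u≡1; β=-6, v≡1 (mod 5); (1|5)=+1, (1|5)=+1; sign (−1)^0·+1^-6·+1^-2 = +1.
(a,b)_7: α=1, u≡2; β=1, v≡2 (mod 7); (2|7)=+1, (2|7)=+1; sign (−1)^1·+1^1·+1^1 = -1.
(a,b)_29: α=2, u≡6; β=2, v≡3 (mod 29); (6|29)=+1, (3|29)=-1; sign (−1)^0·+1^2·-1^2 = +1.
|Ram(-231, -21)| = 2, even; anisotropic at {7, ∞}.

[7, inf]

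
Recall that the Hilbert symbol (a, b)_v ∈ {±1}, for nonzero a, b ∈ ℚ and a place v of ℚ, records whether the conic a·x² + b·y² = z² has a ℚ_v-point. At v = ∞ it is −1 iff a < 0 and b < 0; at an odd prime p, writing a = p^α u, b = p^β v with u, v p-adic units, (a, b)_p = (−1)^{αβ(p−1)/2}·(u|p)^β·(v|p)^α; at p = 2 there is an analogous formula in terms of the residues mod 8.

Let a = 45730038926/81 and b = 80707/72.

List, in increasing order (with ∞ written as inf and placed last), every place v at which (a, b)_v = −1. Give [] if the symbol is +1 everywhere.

(a, b) ≡ (377934206, 1334) mod (ℚ^×)²; places V = {2, 3, 11, 13, 19, 23, 29, 31, 37, ∞}.
(a,b)_3: α=-4, u≡2; β=-2, v≡2 (mod 3); (2|3)=-1, (2|3)=-1; sign (−1)^0·-1^-2·-1^-4 = +1.
(a,b)_2: α=1, β=-3; u≡7, v≡3 (mod 8); ε(u)ε(v)=1·1, αω(v)=1·1, βω(u)=-3·0; sum ≡ 0  ⇒  +1.
(a,b)_11: α=2, u≡3; β=2, v≡3 (mod 11); (3|11)=+1, (3|11)=+1; sign (−1)^0·+1^2·+1^2 = +1.
(a,b)_13: α=1, u≡10; β=0, v≡6 (mod 13); (10|13)=+1, (6|13)=-1; sign (−1)^0·+1^0·-1^1 = -1.
(a,b)_23: α=1, u≡16; β=1, v≡12 (mod 23); (16|23)=+1, (12|23)=+1; sign (−1)^1·+1^1·+1^1 = -1.
(a,b)_19: α=1, u≡8; β=0, v≡6 (mod 19); (8|19)=-1, (6|19)=+1; sign (−1)^0·-1^0·+1^1 = +1.
(a,b)_37: α=1, u≡26; β=0, v≡32 (mod 37); (26|37)=+1, (32|37)=-1; sign (−1)^0·+1^0·-1^1 = -1.
(a,b)_∞: sgn(377934206)=+, sgn(1334)=+, so +1.
(a,b)_31: α=1, u≡14; β=0, v≡20 (mod 31); (14|31)=+1, (20|31)=+1; sign (−1)^0·+1^0·+1^1 = +1.
(a,b)_29: α=1, u≡22; β=1, v≡2 (mod 29); (22|29)=+1, (2|29)=-1; sign (−1)^0·+1^1·-1^1 = -1.
|Ram(377934206, 1334)| = 4, even; anisotropic at {13, 23, 29, 37}.

[13, 23, 29, 37]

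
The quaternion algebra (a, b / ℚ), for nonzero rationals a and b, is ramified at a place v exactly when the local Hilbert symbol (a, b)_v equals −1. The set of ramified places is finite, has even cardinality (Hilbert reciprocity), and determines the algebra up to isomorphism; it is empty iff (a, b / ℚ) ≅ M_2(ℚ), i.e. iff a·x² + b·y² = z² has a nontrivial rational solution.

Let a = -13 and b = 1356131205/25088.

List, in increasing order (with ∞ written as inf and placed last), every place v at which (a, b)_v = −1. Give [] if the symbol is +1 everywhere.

Mod squares: a ≡ -13, b ≡ 1783210. Check v ∈ {∞, 2, 3, 5, 7, 11, 13, 29, 43}.
v=13: a=13^1·(≡12), b=13^3·(≡7) mod 13; (12|13)=+1, (7|13)=-1; (−1)^{1·3·6}·(+1)^3·(-1)^1 = -1.
v=∞: -13 < 0 and 1783210 > 0  ⇒  (a,b)_∞ = +1.
v=29: a=29^0·(≡16), b=29^1·(≡12) mod 29; (16|29)=+1, (12|29)=-1; (−1)^{0·1·14}·(+1)^1·(-1)^0 = +1.
v=2: v_2(a)=0, v_2(b)=-9; units ≡ 3, 5 (mod 8); ε·ε+αω+βω = 1·0+0·1+-9·1 ≡ 1  ⇒  (a,b)_2 = -1.
v=7: a=7^0·(≡1), b=7^-2·(≡2) mod 7; (1|7)=+1, (2|7)=+1; (−1)^{0·-2·3}·(+1)^-2·(+1)^0 = +1.
v=3: a=3^0·(≡2), b=3^2·(≡1) mod 3; (2|3)=-1, (1|3)=+1; (−1)^{0·2·1}·(-1)^2·(+1)^0 = +1.
v=43: a=43^0·(≡30), b=43^1·(≡37) mod 43; (30|43)=-1, (37|43)=-1; (−1)^{0·1·21}·(-1)^1·(-1)^0 = -1.
v=5: a=5^0·(≡2), b=5^1·(≡2) mod 5; (2|5)=-1, (2|5)=-1; (−1)^{0·1·2}·(-1)^1·(-1)^0 = -1.
v=11: a=11^0·(≡9), b=11^1·(≡4) mod 11; (9|11)=+1, (4|11)=+1; (−1)^{0·1·5}·(+1)^1·(+1)^0 = +1.
(-13, 1783210 / ℚ) ramifies at {2, 5, 13, 43}: a division algebra.

[2, 5, 13, 43]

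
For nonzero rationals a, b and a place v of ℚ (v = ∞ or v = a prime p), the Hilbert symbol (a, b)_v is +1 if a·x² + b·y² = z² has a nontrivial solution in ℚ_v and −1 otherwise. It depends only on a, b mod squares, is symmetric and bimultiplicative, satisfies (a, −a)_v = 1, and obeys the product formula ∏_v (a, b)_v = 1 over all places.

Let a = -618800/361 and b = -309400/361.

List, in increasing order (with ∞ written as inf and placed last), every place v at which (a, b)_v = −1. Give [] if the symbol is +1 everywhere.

[2, 7, 13, inf]

Mod squares: a ≡ -1547, b ≡ -3094. Check v ∈ {∞, 2, 5, 7, 13, 17, 19}.
v=13: a=13^1·(≡11), b=13^1·(≡12) mod 13; (11|13)=-1, (12|13)=+1; (−1)^{1·1·6}·(-1)^1·(+1)^1 = -1.
v=5: a=5^2·(≡3), b=5^2·(≡4) mod 5; (3|5)=-1, (4|5)=+1; (−1)^{2·2·2}·(-1)^2·(+1)^2 = +1.
v=17: a=17^1·(≡12), b=17^1·(≡6) mod 17; (12|17)=-1, (6|17)=-1; (−1)^{1·1·8}·(-1)^1·(-1)^1 = +1.
v=19: a=19^-2·(≡11), b=19^-2·(≡15) mod 19; (11|19)=+1, (15|19)=-1; (−1)^{-2·-2·9}·(+1)^-2·(-1)^-2 = +1.
v=7: a=7^1·(≡6), b=7^1·(≡3) mod 7; (6|7)=-1, (3|7)=-1; (−1)^{1·1·3}·(-1)^1·(-1)^1 = -1.
v=∞: -1547 < 0 and -3094 < 0  ⇒  (a,b)_∞ = -1.
v=2: v_2(a)=4, v_2(b)=3; units ≡ 5, 5 (mod 8); ε·ε+αω+βω = 0·0+4·1+3·1 ≡ 1  ⇒  (a,b)_2 = -1.
Ram(-1547, -3094) = {2, 7, 13, ∞}; no ℚ_2-point on the conic.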